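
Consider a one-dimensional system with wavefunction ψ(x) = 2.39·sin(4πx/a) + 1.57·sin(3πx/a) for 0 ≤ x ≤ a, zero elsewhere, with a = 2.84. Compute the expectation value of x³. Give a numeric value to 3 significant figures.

1.92

⟨x³⟩ = ∫ x³·|ψ|² dx / ∫|ψ|² dx (integrals over the domain).
On 0 ≤ x ≤ a (j ≠ l): ∫sin²(jπx/a) dx = a/2, ∫sin(jπx/a)·sin(lπx/a) dx = 0; diagonal moments ∫x·sin²(jπx/a) dx = a²/4, ∫x²·sin²(jπx/a) dx = a³·(1/6 − 1/(4j²π²)); cross terms ∫x·sin(jπx/a)·sin(lπx/a) dx = 0 for j + l even and −4jla²/(π²(j² − l²)²) for j + l odd, ∫x²·sin(jπx/a)·sin(lπx/a) dx = (−1)^(j+l)·4jla³/(π²(j² − l²)²); higher powers the same way via product-to-sum and parts.
State is unnormalized: ∫|ψ|² dx = 11.611, and ∫ψ*·x³·ψ dx = 22.309, so ⟨x³⟩ = 22.309 / 11.611.
⟨x³⟩ = 1.9213.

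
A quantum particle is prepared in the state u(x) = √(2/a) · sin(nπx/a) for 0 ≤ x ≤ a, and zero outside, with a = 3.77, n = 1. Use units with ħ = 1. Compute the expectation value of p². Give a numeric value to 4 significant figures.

0.6944

p² u = −ħ² d²u/dx²; ⟨p²⟩ = −ħ² ∫ u*·u'' dx.
d/dx sin(nπx/a) = (nπ/a)·cos(nπx/a) and d²/dx² sin(nπx/a) = −(nπ/a)²·sin(nπx/a); on 0 ≤ x ≤ a, ∫sin²(nπx/a) dx = a/2 and ∫sin(nπx/a)·cos(nπx/a) dx = 0.
⟨p²⟩ = 0.69441.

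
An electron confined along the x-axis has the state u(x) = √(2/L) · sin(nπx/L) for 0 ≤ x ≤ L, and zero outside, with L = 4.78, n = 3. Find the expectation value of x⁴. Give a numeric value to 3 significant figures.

98.6

⟨x⁴⟩ = ∫ x⁴·|u|² dx (integrals over the domain).
With sin²θ = (1 − cos2θ)/2 on 0 ≤ x ≤ L: ∫sin²(nπx/L) dx = L/2, ∫x·sin²(nπx/L) dx = L²/4, ∫x²·sin²(nπx/L) dx = L³·(1/6 − 1/(4n²π²)); higher powers xᵏ the same way, integrating xᵏ·cos(2nπx/L) by parts.
⟨x⁴⟩ = 98.632.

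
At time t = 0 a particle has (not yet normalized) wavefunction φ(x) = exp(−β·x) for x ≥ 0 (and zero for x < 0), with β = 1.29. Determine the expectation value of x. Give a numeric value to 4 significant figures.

0.3876

⟨x⟩ = ∫ x·|φ|² dx / ∫|φ|² dx (integrals over the domain).
Every integrand reduces to terms xʲ·e^(−2βx) on [0, ∞); use ∫₀^∞ xʲ·e^(−2βx) dx = j!/(2β)^(j+1).
State is unnormalized: ∫|φ|² dx = 0.38760, and ∫φ*·x·φ dx = 0.15023, so ⟨x⟩ = 0.15023 / 0.38760.
⟨x⟩ = 0.38760.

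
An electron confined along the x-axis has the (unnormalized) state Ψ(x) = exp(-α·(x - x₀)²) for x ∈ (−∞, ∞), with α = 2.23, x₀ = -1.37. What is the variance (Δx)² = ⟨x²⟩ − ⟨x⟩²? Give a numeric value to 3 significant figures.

Compute ⟨x⟩ and ⟨x²⟩ separately, then (Δx)² = ⟨x²⟩ − ⟨x⟩².
Gaussian moments (u = x − x₀): ∫u^(2j)·e^(−2αu²) du = (2j−1)!!/(4α)^j · √(π/(2α)), odd powers integrate to 0; here √(π/(2α)) = 0.83928.
Normalization: ∫|Ψ|² dx = 0.83928.
⟨x⟩ = -1.3700 and ⟨x²⟩ = 1.9890.
(Δx)² = 1.9890 − (-1.3700)² = 0.11211.

0.112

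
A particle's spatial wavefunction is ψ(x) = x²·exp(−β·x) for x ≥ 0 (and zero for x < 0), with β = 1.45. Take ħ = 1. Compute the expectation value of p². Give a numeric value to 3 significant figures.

0.701

p² ψ = −ħ² d²ψ/dx²; ⟨p²⟩ = −ħ² ∫ ψ*·ψ'' dx / ∫|ψ|² dx.
Differentiate x²·exp(−β·x) with the product rule; every integrand then reduces to terms xʲ·e^(−2βx) on [0, ∞), with ∫₀^∞ xʲ·e^(−2βx) dx = j!/(2β)^(j+1).
State is unnormalized: ∫|ψ|² dx = 0.11701, and ∫ψ*·(−ħ² ψ'') dx = 0.082004, so ⟨p²⟩ = 0.082004 / 0.11701.
⟨p²⟩ = 0.70083.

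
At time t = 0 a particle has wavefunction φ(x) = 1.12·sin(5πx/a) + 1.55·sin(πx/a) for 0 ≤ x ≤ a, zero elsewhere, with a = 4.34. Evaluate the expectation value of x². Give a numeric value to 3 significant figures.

5.76

⟨x²⟩ = ∫ x²·|φ|² dx / ∫|φ|² dx (integrals over the domain).
On 0 ≤ x ≤ a (j ≠ l): ∫sin²(jπx/a) dx = a/2, ∫sin(jπx/a)·sin(lπx/a) dx = 0; diagonal moments ∫x·sin²(jπx/a) dx = a²/4, ∫x²·sin²(jπx/a) dx = a³·(1/6 − 1/(4j²π²)); cross terms ∫x·sin(jπx/a)·sin(lπx/a) dx = 0 for j + l even and −4jla²/(π²(j² − l²)²) for j + l odd, ∫x²·sin(jπx/a)·sin(lπx/a) dx = (−1)^(j+l)·4jla³/(π²(j² − l²)²); higher powers the same way via product-to-sum and parts.
State is unnormalized: ∫|φ|² dx = 7.9355, and ∫φ*·x²·φ dx = 45.743, so ⟨x²⟩ = 45.743 / 7.9355.
⟨x²⟩ = 5.7644.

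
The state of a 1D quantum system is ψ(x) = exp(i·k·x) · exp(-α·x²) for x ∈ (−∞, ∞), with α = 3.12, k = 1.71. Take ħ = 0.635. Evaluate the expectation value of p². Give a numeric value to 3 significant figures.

2.44

p² ψ = −ħ² d²ψ/dx²; ⟨p²⟩ = −ħ² ∫ ψ*·ψ'' dx / ∫|ψ|² dx.
Gaussian moments: ∫x^(2j)·e^(−2αx²) dx = (2j−1)!!/(4α)^j · √(π/(2α)), odd powers integrate to 0; here √(π/(2α)) = 0.70955. Derivatives: ψ′ = (ik − 2αx)·ψ, ψ″ = ((ik − 2αx)² − 2α)·ψ; the odd-in-x pieces drop out.
State is unnormalized: ∫|ψ|² dx = 0.70955, and ∫ψ*·(−ħ² ψ'') dx = 1.7293, so ⟨p²⟩ = 1.7293 / 0.70955.
⟨p²⟩ = 2.4371.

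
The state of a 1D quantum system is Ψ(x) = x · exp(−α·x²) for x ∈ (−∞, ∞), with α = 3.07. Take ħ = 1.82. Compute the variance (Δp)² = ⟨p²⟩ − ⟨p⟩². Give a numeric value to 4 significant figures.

Compute ⟨p⟩ and ⟨p²⟩ separately; (Δp)² = ⟨p²⟩ − ⟨p⟩².
Expand each integrand as polynomial × e^(−2αx²) and use ∫x^(2j)·e^(−2αx²) dx = (2j−1)!!/(4α)^j · √(π/(2α)), odd powers → 0; here √(π/(2α)) = 0.71530. Differentiate with the product rule, d/dx e^(−αx²) = −2αx·e^(−αx²).
Normalization: ∫|Ψ|² dx = 0.058250.
⟨p⟩ = 0.0000 and ⟨p²⟩ = 30.507.
(Δp)² = 30.507 − (0.0000)² = 30.507.

30.51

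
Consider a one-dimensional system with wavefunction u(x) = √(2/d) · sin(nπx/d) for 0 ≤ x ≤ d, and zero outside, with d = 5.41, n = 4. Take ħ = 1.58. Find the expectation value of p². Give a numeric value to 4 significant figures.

p² u = −ħ² d²u/dx²; ⟨p²⟩ = −ħ² ∫ u*·u'' dx.
d/dx sin(nπx/d) = (nπ/d)·cos(nπx/d) and d²/dx² sin(nπx/d) = −(nπ/d)²·sin(nπx/d); on 0 ≤ x ≤ d, ∫sin²(nπx/d) dx = d/2 and ∫sin(nπx/d)·cos(nπx/d) dx = 0.
⟨p²⟩ = 13.469.

13.47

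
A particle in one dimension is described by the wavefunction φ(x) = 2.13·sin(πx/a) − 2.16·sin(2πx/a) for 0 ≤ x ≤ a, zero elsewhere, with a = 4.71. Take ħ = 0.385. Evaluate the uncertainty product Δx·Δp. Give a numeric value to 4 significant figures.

Δx = √(⟨x²⟩−⟨x⟩²), Δp = √(⟨p²⟩−⟨p⟩²).
On 0 ≤ x ≤ a (j ≠ l): ∫sin²(jπx/a) dx = a/2, ∫sin(jπx/a)·sin(lπx/a) dx = 0; diagonal moments ∫x·sin²(jπx/a) dx = a²/4, ∫x²·sin²(jπx/a) dx = a³·(1/6 − 1/(4j²π²)); cross terms ∫x·sin(jπx/a)·sin(lπx/a) dx = 0 for j + l even and −4jla²/(π²(j² − l²)²) for j + l odd, ∫x²·sin(jπx/a)·sin(lπx/a) dx = (−1)^(j+l)·4jla³/(π²(j² − l²)²); higher powers the same way via product-to-sum and parts. d²/dx² sin(jπx/a) = −(jπ/a)²·sin(jπx/a); on 0 ≤ x ≤ a, ∫sin²(jπx/a) dx = a/2 and ∫sin(jπx/a)·sin(lπx/a) dx = 0 for j ≠ l, so only diagonal terms survive in ∫|φ|² and ∫φ·φ″; ∫φ·φ′ dx = [φ²/2] between the walls = 0.
Normalization: ∫|φ|² dx = 21.672.
⟨x⟩ = 3.2033, ⟨x²⟩ = 10.694 ⇒ Δx = 0.65766.
⟨p⟩ = 0.0000, ⟨p²⟩ = 0.16624 ⇒ Δp = 0.40773.
Δx·Δp = 0.26815.

0.2682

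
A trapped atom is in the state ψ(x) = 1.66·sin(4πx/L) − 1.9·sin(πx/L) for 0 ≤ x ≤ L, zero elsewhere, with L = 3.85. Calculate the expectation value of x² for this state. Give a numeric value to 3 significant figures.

4.71

⟨x²⟩ = ∫ x²·|ψ|² dx / ∫|ψ|² dx (integrals over the domain).
On 0 ≤ x ≤ L (j ≠ l): ∫sin²(jπx/L) dx = L/2, ∫sin(jπx/L)·sin(lπx/L) dx = 0; diagonal moments ∫x·sin²(jπx/L) dx = L²/4, ∫x²·sin²(jπx/L) dx = L³·(1/6 − 1/(4j²π²)); cross terms ∫x·sin(jπx/L)·sin(lπx/L) dx = 0 for j + l even and −4jlL²/(π²(j² − l²)²) for j + l odd, ∫x²·sin(jπx/L)·sin(lπx/L) dx = (−1)^(j+l)·4jlL³/(π²(j² − l²)²); higher powers the same way via product-to-sum and parts.
State is unnormalized: ∫|ψ|² dx = 12.254, and ∫ψ*·x²·ψ dx = 57.670, so ⟨x²⟩ = 57.670 / 12.254.
⟨x²⟩ = 4.7063.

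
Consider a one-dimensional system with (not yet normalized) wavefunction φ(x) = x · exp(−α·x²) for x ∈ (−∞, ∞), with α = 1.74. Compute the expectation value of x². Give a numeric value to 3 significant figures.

0.431

⟨x²⟩ = ∫ x²·|φ|² dx / ∫|φ|² dx (integrals over the domain).
Expand each integrand as polynomial × e^(−2αx²) and use ∫x^(2j)·e^(−2αx²) dx = (2j−1)!!/(4α)^j · √(π/(2α)), odd powers → 0; here √(π/(2α)) = 0.95013.
State is unnormalized: ∫|φ|² dx = 0.13651, and ∫φ*·x²·φ dx = 0.058842, so ⟨x²⟩ = 0.058842 / 0.13651.
⟨x²⟩ = 0.43103.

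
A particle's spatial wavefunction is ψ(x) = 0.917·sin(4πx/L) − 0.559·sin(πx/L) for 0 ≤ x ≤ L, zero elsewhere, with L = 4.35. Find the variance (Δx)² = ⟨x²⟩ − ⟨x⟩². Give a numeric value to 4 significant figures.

1.270

Compute ⟨x⟩ and ⟨x²⟩ separately, then (Δx)² = ⟨x²⟩ − ⟨x⟩².
On 0 ≤ x ≤ L (j ≠ l): ∫sin²(jπx/L) dx = L/2, ∫sin(jπx/L)·sin(lπx/L) dx = 0; diagonal moments ∫x·sin²(jπx/L) dx = L²/4, ∫x²·sin²(jπx/L) dx = L³·(1/6 − 1/(4j²π²)); cross terms ∫x·sin(jπx/L)·sin(lπx/L) dx = 0 for j + l even and −4jlL²/(π²(j² − l²)²) for j + l odd, ∫x²·sin(jπx/L)·sin(lπx/L) dx = (−1)^(j+l)·4jlL³/(π²(j² − l²)²); higher powers the same way via product-to-sum and parts.
Normalization: ∫|ψ|² dx = 2.5086.
⟨x⟩ = 2.2307 and ⟨x²⟩ = 6.2465.
(Δx)² = 6.2465 − (2.2307)² = 1.2704.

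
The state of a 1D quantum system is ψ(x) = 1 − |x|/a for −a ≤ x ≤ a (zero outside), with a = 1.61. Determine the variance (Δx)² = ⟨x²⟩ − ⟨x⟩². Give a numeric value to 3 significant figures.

Compute ⟨x⟩ and ⟨x²⟩ separately, then (Δx)² = ⟨x²⟩ − ⟨x⟩².
ψ is even, so ∫ over [−a, a] = 2∫₀ᵃ with ψ = 1 − x/a there: ∫₀ᵃ (1 − x/a)² dx = a/3, ∫₀ᵃ x²(1 − x/a)² dx = a³/30, ∫₀ᵃ x⁴(1 − x/a)² dx = a⁵/105.
Normalization: ∫|ψ|² dx = 1.0733.
⟨x⟩ = 0.0000 and ⟨x²⟩ = 0.25921.
(Δx)² = 0.25921 − (0.0000)² = 0.25921.

0.259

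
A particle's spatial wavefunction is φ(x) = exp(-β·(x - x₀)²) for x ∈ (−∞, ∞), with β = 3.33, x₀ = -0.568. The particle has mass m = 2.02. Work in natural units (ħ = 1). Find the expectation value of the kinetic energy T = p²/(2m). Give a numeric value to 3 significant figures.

0.824

T = −(ħ²/2m) d²/dx², so ⟨T⟩ = −(ħ²/2m) ∫ φ*·φ'' dx / ∫|φ|² dx; with m = 2.02.
Gaussian moments (u = x − x₀): ∫u^(2j)·e^(−2βu²) du = (2j−1)!!/(4β)^j · √(π/(2β)), odd powers integrate to 0; here √(π/(2β)) = 0.68681. Derivatives: d/dx e^(−βu²) = −2βu·e^(−βu²), d²/dx² e^(−βu²) = (4β²u² − 2β)·e^(−βu²).
State is unnormalized: ∫|φ|² dx = 0.68681, and ∫φ*·(−ħ²/2m · φ'') dx = 0.56611, so ⟨T⟩ = 0.56611 / 0.68681.
⟨T⟩ = 0.82426.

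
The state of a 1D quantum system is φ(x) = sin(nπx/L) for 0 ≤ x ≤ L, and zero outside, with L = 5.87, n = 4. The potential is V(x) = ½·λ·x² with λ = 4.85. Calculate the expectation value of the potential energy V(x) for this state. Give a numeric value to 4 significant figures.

27.59

⟨V⟩ = ∫ V(x)·|φ|² dx / ∫|φ|² dx.
With sin²θ = (1 − cos2θ)/2 on 0 ≤ x ≤ L: ∫sin²(nπx/L) dx = L/2, ∫x·sin²(nπx/L) dx = L²/4, ∫x²·sin²(nπx/L) dx = L³·(1/6 − 1/(4n²π²)); higher powers xᵏ the same way, integrating xᵏ·cos(2nπx/L) by parts.
State is unnormalized: ∫|φ|² dx = 2.9350, and ∫φ*·V(x)·φ dx = 80.971, so ⟨V⟩ = 80.971 / 2.9350.
⟨V⟩ = 27.588.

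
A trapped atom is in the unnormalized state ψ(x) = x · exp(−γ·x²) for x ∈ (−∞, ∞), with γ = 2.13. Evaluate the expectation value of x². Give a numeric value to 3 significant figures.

⟨x²⟩ = ∫ x²·|ψ|² dx / ∫|ψ|² dx (integrals over the domain).
Expand each integrand as polynomial × e^(−2γx²) and use ∫x^(2j)·e^(−2γx²) dx = (2j−1)!!/(4γ)^j · √(π/(2γ)), odd powers → 0; here √(π/(2γ)) = 0.85876.
State is unnormalized: ∫|ψ|² dx = 0.10079, and ∫ψ*·x²·ψ dx = 0.035491, so ⟨x²⟩ = 0.035491 / 0.10079.
⟨x²⟩ = 0.35211.

0.352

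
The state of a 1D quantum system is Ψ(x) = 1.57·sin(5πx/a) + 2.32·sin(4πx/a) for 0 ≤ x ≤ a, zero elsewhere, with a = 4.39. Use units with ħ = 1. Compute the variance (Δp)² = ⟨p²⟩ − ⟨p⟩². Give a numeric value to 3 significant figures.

9.64

Compute ⟨p⟩ and ⟨p²⟩ separately; (Δp)² = ⟨p²⟩ − ⟨p⟩².
d²/dx² sin(jπx/a) = −(jπ/a)²·sin(jπx/a); on 0 ≤ x ≤ a, ∫sin²(jπx/a) dx = a/2 and ∫sin(jπx/a)·sin(lπx/a) dx = 0 for j ≠ l, so only diagonal terms survive in ∫|Ψ|² and ∫Ψ·Ψ″; ∫Ψ·Ψ′ dx = [Ψ²/2] between the walls = 0.
Normalization: ∫|Ψ|² dx = 17.225.
⟨p⟩ = 0.0000 and ⟨p²⟩ = 9.6416.
(Δp)² = 9.6416 − (0.0000)² = 9.6416.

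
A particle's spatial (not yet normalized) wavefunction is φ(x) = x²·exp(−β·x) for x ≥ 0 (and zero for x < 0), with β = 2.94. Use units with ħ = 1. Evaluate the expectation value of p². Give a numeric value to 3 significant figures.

p² φ = −ħ² d²φ/dx²; ⟨p²⟩ = −ħ² ∫ φ*·φ'' dx / ∫|φ|² dx.
Differentiate x²·exp(−β·x) with the product rule; every integrand then reduces to terms xʲ·e^(−2βx) on [0, ∞), with ∫₀^∞ xʲ·e^(−2βx) dx = j!/(2β)^(j+1).
State is unnormalized: ∫|φ|² dx = 0.0034145, and ∫φ*·(−ħ² φ'') dx = 0.0098378, so ⟨p²⟩ = 0.0098378 / 0.0034145.
⟨p²⟩ = 2.8812.

2.88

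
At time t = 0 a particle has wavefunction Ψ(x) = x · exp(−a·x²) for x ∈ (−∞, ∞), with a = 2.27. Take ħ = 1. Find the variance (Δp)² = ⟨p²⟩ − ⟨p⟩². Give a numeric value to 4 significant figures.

6.810

Compute ⟨p⟩ and ⟨p²⟩ separately; (Δp)² = ⟨p²⟩ − ⟨p⟩².
Expand each integrand as polynomial × e^(−2ax²) and use ∫x^(2j)·e^(−2ax²) dx = (2j−1)!!/(4a)^j · √(π/(2a)), odd powers → 0; here √(π/(2a)) = 0.83185. Differentiate with the product rule, d/dx e^(−ax²) = −2ax·e^(−ax²).
Normalization: ∫|Ψ|² dx = 0.091614.
⟨p⟩ = 0.0000 and ⟨p²⟩ = 6.8100.
(Δp)² = 6.8100 − (0.0000)² = 6.8100.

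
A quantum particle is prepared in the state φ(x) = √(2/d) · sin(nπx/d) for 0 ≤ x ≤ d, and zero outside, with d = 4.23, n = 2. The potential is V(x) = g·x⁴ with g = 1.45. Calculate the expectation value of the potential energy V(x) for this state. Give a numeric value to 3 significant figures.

81.5

⟨V⟩ = ∫ V(x)·|φ|² dx.
With sin²θ = (1 − cos2θ)/2 on 0 ≤ x ≤ d: ∫sin²(nπx/d) dx = d/2, ∫x·sin²(nπx/d) dx = d²/4, ∫x²·sin²(nπx/d) dx = d³·(1/6 − 1/(4n²π²)); higher powers xᵏ the same way, integrating xᵏ·cos(2nπx/d) by parts.
⟨V⟩ = 81.533.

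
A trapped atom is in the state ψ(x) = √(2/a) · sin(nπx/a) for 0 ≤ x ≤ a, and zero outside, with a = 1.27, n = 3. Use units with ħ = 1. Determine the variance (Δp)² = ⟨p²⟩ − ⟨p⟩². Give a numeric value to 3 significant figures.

55.1

Compute ⟨p⟩ and ⟨p²⟩ separately; (Δp)² = ⟨p²⟩ − ⟨p⟩².
d/dx sin(nπx/a) = (nπ/a)·cos(nπx/a) and d²/dx² sin(nπx/a) = −(nπ/a)²·sin(nπx/a); on 0 ≤ x ≤ a, ∫sin²(nπx/a) dx = a/2 and ∫sin(nπx/a)·cos(nπx/a) dx = 0.
⟨p⟩ = 0.0000 and ⟨p²⟩ = 55.073.
(Δp)² = 55.073 − (0.0000)² = 55.073.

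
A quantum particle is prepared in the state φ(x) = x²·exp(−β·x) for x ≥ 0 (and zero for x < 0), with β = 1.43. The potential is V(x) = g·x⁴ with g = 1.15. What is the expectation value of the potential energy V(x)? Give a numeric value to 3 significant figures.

⟨V⟩ = ∫ V(x)·|φ|² dx / ∫|φ|² dx.
Every integrand reduces to terms xʲ·e^(−2βx) on [0, ∞); use ∫₀^∞ xʲ·e^(−2βx) dx = j!/(2β)^(j+1).
State is unnormalized: ∫|φ|² dx = 0.12542, and ∫φ*·V(x)·φ dx = 3.6218, so ⟨V⟩ = 3.6218 / 0.12542.
⟨V⟩ = 28.876.

28.9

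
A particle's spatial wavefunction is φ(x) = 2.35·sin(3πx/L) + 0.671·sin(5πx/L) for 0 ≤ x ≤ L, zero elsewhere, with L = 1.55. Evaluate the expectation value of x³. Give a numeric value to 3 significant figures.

1.04

⟨x³⟩ = ∫ x³·|φ|² dx / ∫|φ|² dx (integrals over the domain).
On 0 ≤ x ≤ L (j ≠ l): ∫sin²(jπx/L) dx = L/2, ∫sin(jπx/L)·sin(lπx/L) dx = 0; diagonal moments ∫x·sin²(jπx/L) dx = L²/4, ∫x²·sin²(jπx/L) dx = L³·(1/6 − 1/(4j²π²)); cross terms ∫x·sin(jπx/L)·sin(lπx/L) dx = 0 for j + l even and −4jlL²/(π²(j² − l²)²) for j + l odd, ∫x²·sin(jπx/L)·sin(lπx/L) dx = (−1)^(j+l)·4jlL³/(π²(j² − l²)²); higher powers the same way via product-to-sum and parts.
State is unnormalized: ∫|φ|² dx = 4.6289, and ∫φ*·x³·φ dx = 4.8192, so ⟨x³⟩ = 4.8192 / 4.6289.
⟨x³⟩ = 1.0411.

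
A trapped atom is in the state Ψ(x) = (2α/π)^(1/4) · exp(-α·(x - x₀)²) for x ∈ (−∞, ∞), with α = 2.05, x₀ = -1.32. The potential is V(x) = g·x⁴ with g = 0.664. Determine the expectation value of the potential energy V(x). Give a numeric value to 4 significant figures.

2.892

⟨V⟩ = ∫ V(x)·|Ψ|² dx.
Gaussian moments (u = x − x₀): ∫u^(2j)·e^(−2αu²) du = (2j−1)!!/(4α)^j · √(π/(2α)), odd powers integrate to 0; here √(π/(2α)) = 0.87535.
⟨V⟩ = 2.8921.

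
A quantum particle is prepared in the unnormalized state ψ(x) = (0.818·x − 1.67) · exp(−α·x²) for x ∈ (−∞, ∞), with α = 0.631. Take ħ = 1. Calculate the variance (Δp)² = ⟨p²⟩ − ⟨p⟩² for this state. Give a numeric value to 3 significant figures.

0.741

Compute ⟨p⟩ and ⟨p²⟩ separately; (Δp)² = ⟨p²⟩ − ⟨p⟩².
Expand each integrand as polynomial × e^(−2αx²) and use ∫x^(2j)·e^(−2αx²) dx = (2j−1)!!/(4α)^j · √(π/(2α)), odd powers → 0; here √(π/(2α)) = 1.5778. Differentiate with the product rule, d/dx e^(−αx²) = −2αx·e^(−αx²).
Normalization: ∫|ψ|² dx = 4.8185.
⟨p⟩ = 0.0000 and ⟨p²⟩ = 0.74055.
(Δp)² = 0.74055 − (0.0000)² = 0.74055.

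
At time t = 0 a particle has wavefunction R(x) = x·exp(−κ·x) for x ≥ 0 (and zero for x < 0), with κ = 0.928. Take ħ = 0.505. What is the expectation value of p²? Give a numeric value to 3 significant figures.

p² R = −ħ² d²R/dx²; ⟨p²⟩ = −ħ² ∫ R*·R'' dx / ∫|R|² dx.
Differentiate x·exp(−κ·x) with the product rule; every integrand then reduces to terms xʲ·e^(−2κx) on [0, ∞), with ∫₀^∞ xʲ·e^(−2κx) dx = j!/(2κ)^(j+1).
State is unnormalized: ∫|R|² dx = 0.31282, and ∫R*·(−ħ² R'') dx = 0.068703, so ⟨p²⟩ = 0.068703 / 0.31282.
⟨p²⟩ = 0.21962.

0.220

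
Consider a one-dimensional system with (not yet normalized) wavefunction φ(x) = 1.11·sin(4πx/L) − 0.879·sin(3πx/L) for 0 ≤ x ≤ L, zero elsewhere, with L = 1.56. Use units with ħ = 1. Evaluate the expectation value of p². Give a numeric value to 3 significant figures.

p² φ = −ħ² d²φ/dx²; ⟨p²⟩ = −ħ² ∫ φ*·φ'' dx / ∫|φ|² dx.
d²/dx² sin(jπx/L) = −(jπ/L)²·sin(jπx/L); on 0 ≤ x ≤ L, ∫sin²(jπx/L) dx = L/2 and ∫sin(jπx/L)·sin(lπx/L) dx = 0 for j ≠ l, so only diagonal terms survive in ∫|φ|² and ∫φ·φ″; ∫φ·φ′ dx = [φ²/2] between the walls = 0.
State is unnormalized: ∫|φ|² dx = 1.5637, and ∫φ*·(−ħ² φ'') dx = 84.358, so ⟨p²⟩ = 84.358 / 1.5637.
⟨p²⟩ = 53.948.

53.9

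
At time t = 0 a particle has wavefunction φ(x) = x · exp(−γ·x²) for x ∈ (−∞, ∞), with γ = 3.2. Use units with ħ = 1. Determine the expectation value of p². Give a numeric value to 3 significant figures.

p² φ = −ħ² d²φ/dx²; ⟨p²⟩ = −ħ² ∫ φ*·φ'' dx / ∫|φ|² dx.
Expand each integrand as polynomial × e^(−2γx²) and use ∫x^(2j)·e^(−2γx²) dx = (2j−1)!!/(4γ)^j · √(π/(2γ)), odd powers → 0; here √(π/(2γ)) = 0.70062. Differentiate with the product rule, d/dx e^(−γx²) = −2γx·e^(−γx²).
State is unnormalized: ∫|φ|² dx = 0.054736, and ∫φ*·(−ħ² φ'') dx = 0.52547, so ⟨p²⟩ = 0.52547 / 0.054736.
⟨p²⟩ = 9.6000.

9.60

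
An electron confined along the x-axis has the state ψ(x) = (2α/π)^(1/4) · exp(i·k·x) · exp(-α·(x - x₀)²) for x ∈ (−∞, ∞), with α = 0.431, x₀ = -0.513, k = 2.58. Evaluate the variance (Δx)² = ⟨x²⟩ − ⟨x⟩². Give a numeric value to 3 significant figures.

Compute ⟨x⟩ and ⟨x²⟩ separately, then (Δx)² = ⟨x²⟩ − ⟨x⟩².
Gaussian moments (u = x − x₀): ∫u^(2j)·e^(−2αu²) du = (2j−1)!!/(4α)^j · √(π/(2α)), odd powers integrate to 0; here √(π/(2α)) = 1.9091.
⟨x⟩ = -0.51300 and ⟨x²⟩ = 0.84322.
(Δx)² = 0.84322 − (-0.51300)² = 0.58005.

0.580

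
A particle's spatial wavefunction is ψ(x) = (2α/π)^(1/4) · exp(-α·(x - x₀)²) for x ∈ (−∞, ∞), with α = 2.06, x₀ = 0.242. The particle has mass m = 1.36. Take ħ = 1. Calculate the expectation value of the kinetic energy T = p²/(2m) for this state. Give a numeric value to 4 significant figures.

0.7574

T = −(ħ²/2m) d²/dx², so ⟨T⟩ = −(ħ²/2m) ∫ ψ*·ψ'' dx; with m = 1.36.
Gaussian moments (u = x − x₀): ∫u^(2j)·e^(−2αu²) du = (2j−1)!!/(4α)^j · √(π/(2α)), odd powers integrate to 0; here √(π/(2α)) = 0.87323. Derivatives: d/dx e^(−αu²) = −2αu·e^(−αu²), d²/dx² e^(−αu²) = (4α²u² − 2α)·e^(−αu²).
⟨T⟩ = 0.75735.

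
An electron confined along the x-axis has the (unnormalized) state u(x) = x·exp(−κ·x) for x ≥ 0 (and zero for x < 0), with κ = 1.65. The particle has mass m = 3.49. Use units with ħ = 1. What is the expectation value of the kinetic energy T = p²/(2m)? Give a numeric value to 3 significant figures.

T = −(ħ²/2m) d²/dx², so ⟨T⟩ = −(ħ²/2m) ∫ u*·u'' dx / ∫|u|² dx; with m = 3.49.
Differentiate x·exp(−κ·x) with the product rule; every integrand then reduces to terms xʲ·e^(−2κx) on [0, ∞), with ∫₀^∞ xʲ·e^(−2κx) dx = j!/(2κ)^(j+1).
State is unnormalized: ∫|u|² dx = 0.055653, and ∫u*·(−ħ²/2m · u'') dx = 0.021707, so ⟨T⟩ = 0.021707 / 0.055653.
⟨T⟩ = 0.39004.

0.390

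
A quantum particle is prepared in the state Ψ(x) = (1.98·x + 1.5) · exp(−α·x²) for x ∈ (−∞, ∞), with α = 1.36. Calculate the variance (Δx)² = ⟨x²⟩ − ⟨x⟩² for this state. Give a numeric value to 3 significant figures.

Compute ⟨x⟩ and ⟨x²⟩ separately, then (Δx)² = ⟨x²⟩ − ⟨x⟩².
Expand each integrand as polynomial × e^(−2αx²) and use ∫x^(2j)·e^(−2αx²) dx = (2j−1)!!/(4α)^j · √(π/(2α)), odd powers → 0; here √(π/(2α)) = 1.0747.
Normalization: ∫|Ψ|² dx = 3.1926.
⟨x⟩ = 0.36757 and ⟨x²⟩ = 0.27301.
(Δx)² = 0.27301 − (0.36757)² = 0.13791.

0.138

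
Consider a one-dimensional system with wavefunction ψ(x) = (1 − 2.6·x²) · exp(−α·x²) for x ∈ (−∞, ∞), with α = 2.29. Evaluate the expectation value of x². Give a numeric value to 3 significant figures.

⟨x²⟩ = ∫ x²·|ψ|² dx / ∫|ψ|² dx (integrals over the domain).
Expand each integrand as polynomial × e^(−2αx²) and use ∫x^(2j)·e^(−2αx²) dx = (2j−1)!!/(4α)^j · √(π/(2α)), odd powers → 0; here √(π/(2α)) = 0.82821.
State is unnormalized: ∫|ψ|² dx = 0.55823, and ∫ψ*·x²·ψ dx = 0.045700, so ⟨x²⟩ = 0.045700 / 0.55823.
⟨x²⟩ = 0.081867.

0.0819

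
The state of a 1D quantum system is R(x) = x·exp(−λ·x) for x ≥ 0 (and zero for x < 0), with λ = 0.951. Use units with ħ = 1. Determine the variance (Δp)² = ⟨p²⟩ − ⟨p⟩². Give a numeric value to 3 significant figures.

Compute ⟨p⟩ and ⟨p²⟩ separately; (Δp)² = ⟨p²⟩ − ⟨p⟩².
Differentiate x·exp(−λ·x) with the product rule; every integrand then reduces to terms xʲ·e^(−2λx) on [0, ∞), with ∫₀^∞ xʲ·e^(−2λx) dx = j!/(2λ)^(j+1).
Normalization: ∫|R|² dx = 0.29067.
⟨p⟩ = 0.0000 and ⟨p²⟩ = 0.90440.
(Δp)² = 0.90440 − (0.0000)² = 0.90440.

0.904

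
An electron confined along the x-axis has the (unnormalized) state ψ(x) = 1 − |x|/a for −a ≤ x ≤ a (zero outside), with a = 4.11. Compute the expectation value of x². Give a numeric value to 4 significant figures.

⟨x²⟩ = ∫ x²·|ψ|² dx / ∫|ψ|² dx (integrals over the domain).
ψ is even, so ∫ over [−a, a] = 2∫₀ᵃ with ψ = 1 − x/a there: ∫₀ᵃ (1 − x/a)² dx = a/3, ∫₀ᵃ x²(1 − x/a)² dx = a³/30, ∫₀ᵃ x⁴(1 − x/a)² dx = a⁵/105.
State is unnormalized: ∫|ψ|² dx = 2.7400, and ∫ψ*·x²·ψ dx = 4.6284, so ⟨x²⟩ = 4.6284 / 2.7400.
⟨x²⟩ = 1.6892.

1.689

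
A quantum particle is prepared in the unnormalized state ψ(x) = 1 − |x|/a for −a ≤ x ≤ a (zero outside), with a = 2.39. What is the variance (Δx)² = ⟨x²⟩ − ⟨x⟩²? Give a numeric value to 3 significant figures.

Compute ⟨x⟩ and ⟨x²⟩ separately, then (Δx)² = ⟨x²⟩ − ⟨x⟩².
ψ is even, so ∫ over [−a, a] = 2∫₀ᵃ with ψ = 1 − x/a there: ∫₀ᵃ (1 − x/a)² dx = a/3, ∫₀ᵃ x²(1 − x/a)² dx = a³/30, ∫₀ᵃ x⁴(1 − x/a)² dx = a⁵/105.
Normalization: ∫|ψ|² dx = 1.5933.
⟨x⟩ = 0.0000 and ⟨x²⟩ = 0.57121.
(Δx)² = 0.57121 − (0.0000)² = 0.57121.

0.571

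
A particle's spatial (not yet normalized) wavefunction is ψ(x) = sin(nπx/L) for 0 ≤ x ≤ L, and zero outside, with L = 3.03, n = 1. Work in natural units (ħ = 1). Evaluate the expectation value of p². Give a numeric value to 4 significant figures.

p² ψ = −ħ² d²ψ/dx²; ⟨p²⟩ = −ħ² ∫ ψ*·ψ'' dx / ∫|ψ|² dx.
d/dx sin(nπx/L) = (nπ/L)·cos(nπx/L) and d²/dx² sin(nπx/L) = −(nπ/L)²·sin(nπx/L); on 0 ≤ x ≤ L, ∫sin²(nπx/L) dx = L/2 and ∫sin(nπx/L)·cos(nπx/L) dx = 0.
State is unnormalized: ∫|ψ|² dx = 1.5150, and ∫ψ*·(−ħ² ψ'') dx = 1.6286, so ⟨p²⟩ = 1.6286 / 1.5150.
⟨p²⟩ = 1.0750.

1.075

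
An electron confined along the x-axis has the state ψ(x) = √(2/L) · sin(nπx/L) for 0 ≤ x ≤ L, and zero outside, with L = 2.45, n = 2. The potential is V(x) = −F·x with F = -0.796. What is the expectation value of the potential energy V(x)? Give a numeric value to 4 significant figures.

0.9751

⟨V⟩ = ∫ V(x)·|ψ|² dx.
With sin²θ = (1 − cos2θ)/2 on 0 ≤ x ≤ L: ∫sin²(nπx/L) dx = L/2, ∫x·sin²(nπx/L) dx = L²/4, ∫x²·sin²(nπx/L) dx = L³·(1/6 − 1/(4n²π²)); higher powers xᵏ the same way, integrating xᵏ·cos(2nπx/L) by parts.
⟨V⟩ = 0.97510.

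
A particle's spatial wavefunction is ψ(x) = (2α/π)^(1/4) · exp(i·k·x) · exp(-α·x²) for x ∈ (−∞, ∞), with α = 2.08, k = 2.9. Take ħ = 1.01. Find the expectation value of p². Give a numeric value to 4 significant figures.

p² ψ = −ħ² d²ψ/dx²; ⟨p²⟩ = −ħ² ∫ ψ*·ψ'' dx.
Gaussian moments: ∫x^(2j)·e^(−2αx²) dx = (2j−1)!!/(4α)^j · √(π/(2α)), odd powers integrate to 0; here √(π/(2α)) = 0.86902. Derivatives: ψ′ = (ik − 2αx)·ψ, ψ″ = ((ik − 2αx)² − 2α)·ψ; the odd-in-x pieces drop out.
⟨p²⟩ = 10.701.

10.70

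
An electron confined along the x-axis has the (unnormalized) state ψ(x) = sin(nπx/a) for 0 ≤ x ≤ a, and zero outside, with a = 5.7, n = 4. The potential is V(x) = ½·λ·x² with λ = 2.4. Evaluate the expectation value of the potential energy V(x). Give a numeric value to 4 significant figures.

⟨V⟩ = ∫ V(x)·|ψ|² dx / ∫|ψ|² dx.
With sin²θ = (1 − cos2θ)/2 on 0 ≤ x ≤ a: ∫sin²(nπx/a) dx = a/2, ∫x·sin²(nπx/a) dx = a²/4, ∫x²·sin²(nπx/a) dx = a³·(1/6 − 1/(4n²π²)); higher powers xᵏ the same way, integrating xᵏ·cos(2nπx/a) by parts.
State is unnormalized: ∫|ψ|² dx = 2.8500, and ∫ψ*·V(x)·ψ dx = 36.687, so ⟨V⟩ = 36.687 / 2.8500.
⟨V⟩ = 12.873.

12.87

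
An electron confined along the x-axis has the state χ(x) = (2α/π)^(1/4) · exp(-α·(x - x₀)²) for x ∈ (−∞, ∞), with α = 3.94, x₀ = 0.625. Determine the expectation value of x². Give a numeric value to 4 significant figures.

0.4541

⟨x²⟩ = ∫ x²·|χ|² dx (integrals over the domain).
Gaussian moments (u = x − x₀): ∫u^(2j)·e^(−2αu²) du = (2j−1)!!/(4α)^j · √(π/(2α)), odd powers integrate to 0; here √(π/(2α)) = 0.63141.
⟨x²⟩ = 0.45408.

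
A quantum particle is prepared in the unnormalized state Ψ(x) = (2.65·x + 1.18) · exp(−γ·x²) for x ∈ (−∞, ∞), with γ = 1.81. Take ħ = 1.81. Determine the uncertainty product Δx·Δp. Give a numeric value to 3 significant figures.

1.13

Δx = √(⟨x²⟩−⟨x⟩²), Δp = √(⟨p²⟩−⟨p⟩²).
Expand each integrand as polynomial × e^(−2γx²) and use ∫x^(2j)·e^(−2γx²) dx = (2j−1)!!/(4γ)^j · √(π/(2γ)), odd powers → 0; here √(π/(2γ)) = 0.93158. Differentiate with the product rule, d/dx e^(−γx²) = −2γx·e^(−γx²).
Normalization: ∫|Ψ|² dx = 2.2007.
⟨x⟩ = 0.36566, ⟨x²⟩ = 0.25154 ⇒ Δx = 0.34328.
⟨p⟩ = 0.0000, ⟨p²⟩ = 10.799 ⇒ Δp = 3.2862.
Δx·Δp = 1.1281.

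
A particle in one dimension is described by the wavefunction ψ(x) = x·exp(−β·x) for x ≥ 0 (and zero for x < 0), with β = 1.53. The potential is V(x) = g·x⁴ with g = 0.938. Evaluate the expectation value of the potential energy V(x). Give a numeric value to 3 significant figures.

⟨V⟩ = ∫ V(x)·|ψ|² dx / ∫|ψ|² dx.
Every integrand reduces to terms xʲ·e^(−2βx) on [0, ∞); use ∫₀^∞ xʲ·e^(−2βx) dx = j!/(2β)^(j+1).
State is unnormalized: ∫|ψ|² dx = 0.069802, and ∫ψ*·V(x)·ψ dx = 0.26883, so ⟨V⟩ = 0.26883 / 0.069802.
⟨V⟩ = 3.8514.

3.85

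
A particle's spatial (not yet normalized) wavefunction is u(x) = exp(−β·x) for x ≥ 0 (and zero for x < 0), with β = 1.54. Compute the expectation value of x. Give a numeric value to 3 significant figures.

⟨x⟩ = ∫ x·|u|² dx / ∫|u|² dx (integrals over the domain).
Every integrand reduces to terms xʲ·e^(−2βx) on [0, ∞); use ∫₀^∞ xʲ·e^(−2βx) dx = j!/(2β)^(j+1).
State is unnormalized: ∫|u|² dx = 0.32468, and ∫u*·x·u dx = 0.10541, so ⟨x⟩ = 0.10541 / 0.32468.
⟨x⟩ = 0.32468.

0.325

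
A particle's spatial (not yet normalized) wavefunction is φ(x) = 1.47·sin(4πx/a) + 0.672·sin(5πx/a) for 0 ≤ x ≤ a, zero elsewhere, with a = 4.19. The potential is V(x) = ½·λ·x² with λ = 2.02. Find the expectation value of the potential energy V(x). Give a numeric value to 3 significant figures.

⟨V⟩ = ∫ V(x)·|φ|² dx / ∫|φ|² dx.
On 0 ≤ x ≤ a (j ≠ l): ∫sin²(jπx/a) dx = a/2, ∫sin(jπx/a)·sin(lπx/a) dx = 0; diagonal moments ∫x·sin²(jπx/a) dx = a²/4, ∫x²·sin²(jπx/a) dx = a³·(1/6 − 1/(4j²π²)); cross terms ∫x·sin(jπx/a)·sin(lπx/a) dx = 0 for j + l even and −4jla²/(π²(j² − l²)²) for j + l odd, ∫x²·sin(jπx/a)·sin(lπx/a) dx = (−1)^(j+l)·4jla³/(π²(j² − l²)²); higher powers the same way via product-to-sum and parts.
State is unnormalized: ∫|φ|² dx = 5.4732, and ∫φ*·V(x)·φ dx = 17.372, so ⟨V⟩ = 17.372 / 5.4732.
⟨V⟩ = 3.1741.

3.17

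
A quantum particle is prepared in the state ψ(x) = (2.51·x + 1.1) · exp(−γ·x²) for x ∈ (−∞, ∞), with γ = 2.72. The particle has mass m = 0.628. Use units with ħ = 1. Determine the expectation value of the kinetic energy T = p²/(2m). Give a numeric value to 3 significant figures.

T = −(ħ²/2m) d²/dx², so ⟨T⟩ = −(ħ²/2m) ∫ ψ*·ψ'' dx / ∫|ψ|² dx; with m = 0.628.
Expand each integrand as polynomial × e^(−2γx²) and use ∫x^(2j)·e^(−2γx²) dx = (2j−1)!!/(4γ)^j · √(π/(2γ)), odd powers → 0; here √(π/(2γ)) = 0.75993. Differentiate with the product rule, d/dx e^(−γx²) = −2γx·e^(−γx²).
State is unnormalized: ∫|ψ|² dx = 1.3596, and ∫ψ*·(−ħ²/2m · ψ'') dx = 4.8502, so ⟨T⟩ = 4.8502 / 1.3596.
⟨T⟩ = 3.5675.

3.57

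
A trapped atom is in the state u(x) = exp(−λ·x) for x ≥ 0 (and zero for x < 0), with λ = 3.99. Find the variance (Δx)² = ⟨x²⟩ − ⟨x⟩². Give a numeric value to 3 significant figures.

0.0157

Compute ⟨x⟩ and ⟨x²⟩ separately, then (Δx)² = ⟨x²⟩ − ⟨x⟩².
Every integrand reduces to terms xʲ·e^(−2λx) on [0, ∞); use ∫₀^∞ xʲ·e^(−2λx) dx = j!/(2λ)^(j+1).
Normalization: ∫|u|² dx = 0.12531.
⟨x⟩ = 0.12531 and ⟨x²⟩ = 0.031407.
(Δx)² = 0.031407 − (0.12531)² = 0.015703.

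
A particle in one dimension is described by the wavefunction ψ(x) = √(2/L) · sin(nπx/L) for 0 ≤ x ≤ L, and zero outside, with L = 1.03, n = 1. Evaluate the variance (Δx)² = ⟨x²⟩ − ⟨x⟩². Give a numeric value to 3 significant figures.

Compute ⟨x⟩ and ⟨x²⟩ separately, then (Δx)² = ⟨x²⟩ − ⟨x⟩².
With sin²θ = (1 − cos2θ)/2 on 0 ≤ x ≤ L: ∫sin²(nπx/L) dx = L/2, ∫x·sin²(nπx/L) dx = L²/4, ∫x²·sin²(nπx/L) dx = L³·(1/6 − 1/(4n²π²)); higher powers xᵏ the same way, integrating xᵏ·cos(2nπx/L) by parts.
⟨x⟩ = 0.51500 and ⟨x²⟩ = 0.29989.
(Δx)² = 0.29989 − (0.51500)² = 0.034663.

0.0347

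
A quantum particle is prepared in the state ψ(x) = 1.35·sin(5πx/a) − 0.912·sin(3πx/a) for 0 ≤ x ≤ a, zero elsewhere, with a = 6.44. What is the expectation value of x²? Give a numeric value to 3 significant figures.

⟨x²⟩ = ∫ x²·|ψ|² dx / ∫|ψ|² dx (integrals over the domain).
On 0 ≤ x ≤ a (j ≠ l): ∫sin²(jπx/a) dx = a/2, ∫sin(jπx/a)·sin(lπx/a) dx = 0; diagonal moments ∫x·sin²(jπx/a) dx = a²/4, ∫x²·sin²(jπx/a) dx = a³·(1/6 − 1/(4j²π²)); cross terms ∫x·sin(jπx/a)·sin(lπx/a) dx = 0 for j + l even and −4jla²/(π²(j² − l²)²) for j + l odd, ∫x²·sin(jπx/a)·sin(lπx/a) dx = (−1)^(j+l)·4jla³/(π²(j² − l²)²); higher powers the same way via product-to-sum and parts.
State is unnormalized: ∫|ψ|² dx = 8.5467, and ∫ψ*·x²·ψ dx = 101.42, so ⟨x²⟩ = 101.42 / 8.5467.
⟨x²⟩ = 11.866.

11.9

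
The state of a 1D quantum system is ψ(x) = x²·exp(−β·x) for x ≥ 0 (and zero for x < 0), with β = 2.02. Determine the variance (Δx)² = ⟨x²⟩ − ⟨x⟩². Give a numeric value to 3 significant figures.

Compute ⟨x⟩ and ⟨x²⟩ separately, then (Δx)² = ⟨x²⟩ − ⟨x⟩².
Every integrand reduces to terms xʲ·e^(−2βx) on [0, ∞); use ∫₀^∞ xʲ·e^(−2βx) dx = j!/(2β)^(j+1).
Normalization: ∫|ψ|² dx = 0.022300.
⟨x⟩ = 1.2376 and ⟨x²⟩ = 1.8381.
(Δx)² = 1.8381 − (1.2376)² = 0.30634.

0.306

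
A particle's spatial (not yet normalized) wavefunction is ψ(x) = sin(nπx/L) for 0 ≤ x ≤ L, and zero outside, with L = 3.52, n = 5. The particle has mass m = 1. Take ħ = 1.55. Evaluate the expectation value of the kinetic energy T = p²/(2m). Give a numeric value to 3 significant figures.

23.9

T = −(ħ²/2m) d²/dx², so ⟨T⟩ = −(ħ²/2m) ∫ ψ*·ψ'' dx / ∫|ψ|² dx; with m = 1.
d/dx sin(nπx/L) = (nπ/L)·cos(nπx/L) and d²/dx² sin(nπx/L) = −(nπ/L)²·sin(nπx/L); on 0 ≤ x ≤ L, ∫sin²(nπx/L) dx = L/2 and ∫sin(nπx/L)·cos(nπx/L) dx = 0.
State is unnormalized: ∫|ψ|² dx = 1.7600, and ∫ψ*·(−ħ²/2m · ψ'') dx = 42.102, so ⟨T⟩ = 42.102 / 1.7600.
⟨T⟩ = 23.921.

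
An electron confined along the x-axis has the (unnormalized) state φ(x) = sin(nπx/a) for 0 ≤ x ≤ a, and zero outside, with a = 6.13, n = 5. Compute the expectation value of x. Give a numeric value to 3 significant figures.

⟨x⟩ = ∫ x·|φ|² dx / ∫|φ|² dx (integrals over the domain).
With sin²θ = (1 − cos2θ)/2 on 0 ≤ x ≤ a: ∫sin²(nπx/a) dx = a/2, ∫x·sin²(nπx/a) dx = a²/4, ∫x²·sin²(nπx/a) dx = a³·(1/6 − 1/(4n²π²)); higher powers xᵏ the same way, integrating xᵏ·cos(2nπx/a) by parts.
State is unnormalized: ∫|φ|² dx = 3.0650, and ∫φ*·x·φ dx = 9.3942, so ⟨x⟩ = 9.3942 / 3.0650.
⟨x⟩ = 3.0650.

3.07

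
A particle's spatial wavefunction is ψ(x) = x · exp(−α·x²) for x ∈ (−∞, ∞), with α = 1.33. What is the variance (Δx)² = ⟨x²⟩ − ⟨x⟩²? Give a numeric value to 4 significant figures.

0.5639

Compute ⟨x⟩ and ⟨x²⟩ separately, then (Δx)² = ⟨x²⟩ − ⟨x⟩².
Expand each integrand as polynomial × e^(−2αx²) and use ∫x^(2j)·e^(−2αx²) dx = (2j−1)!!/(4α)^j · √(π/(2α)), odd powers → 0; here √(π/(2α)) = 1.0868.
Normalization: ∫|ψ|² dx = 0.20428.
⟨x⟩ = 0.0000 and ⟨x²⟩ = 0.56391.
(Δx)² = 0.56391 − (0.0000)² = 0.56391.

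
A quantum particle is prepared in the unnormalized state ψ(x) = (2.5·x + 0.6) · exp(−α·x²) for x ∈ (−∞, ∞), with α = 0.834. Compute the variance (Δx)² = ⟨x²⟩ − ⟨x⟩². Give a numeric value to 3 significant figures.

0.641

Compute ⟨x⟩ and ⟨x²⟩ separately, then (Δx)² = ⟨x²⟩ − ⟨x⟩².
Expand each integrand as polynomial × e^(−2αx²) and use ∫x^(2j)·e^(−2αx²) dx = (2j−1)!!/(4α)^j · √(π/(2α)), odd powers → 0; here √(π/(2α)) = 1.3724.
Normalization: ∫|ψ|² dx = 3.0652.
⟨x⟩ = 0.40263 and ⟨x²⟩ = 0.80265.
(Δx)² = 0.80265 − (0.40263)² = 0.64054.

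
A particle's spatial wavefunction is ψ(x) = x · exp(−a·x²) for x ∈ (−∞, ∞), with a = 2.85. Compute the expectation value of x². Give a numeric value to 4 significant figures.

⟨x²⟩ = ∫ x²·|ψ|² dx / ∫|ψ|² dx (integrals over the domain).
Expand each integrand as polynomial × e^(−2ax²) and use ∫x^(2j)·e^(−2ax²) dx = (2j−1)!!/(4a)^j · √(π/(2a)), odd powers → 0; here √(π/(2a)) = 0.74240.
State is unnormalized: ∫|ψ|² dx = 0.065123, and ∫ψ*·x²·ψ dx = 0.017138, so ⟨x²⟩ = 0.017138 / 0.065123.
⟨x²⟩ = 0.26316.

0.2632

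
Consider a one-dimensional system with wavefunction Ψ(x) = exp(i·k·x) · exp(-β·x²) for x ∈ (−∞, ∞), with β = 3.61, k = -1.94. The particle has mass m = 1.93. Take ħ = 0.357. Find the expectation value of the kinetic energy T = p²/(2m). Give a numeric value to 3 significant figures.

0.243

T = −(ħ²/2m) d²/dx², so ⟨T⟩ = −(ħ²/2m) ∫ Ψ*·Ψ'' dx / ∫|Ψ|² dx; with m = 1.93.
Gaussian moments: ∫x^(2j)·e^(−2βx²) dx = (2j−1)!!/(4β)^j · √(π/(2β)), odd powers integrate to 0; here √(π/(2β)) = 0.65964. Derivatives: Ψ′ = (ik − 2βx)·Ψ, Ψ″ = ((ik − 2βx)² − 2β)·Ψ; the odd-in-x pieces drop out.
State is unnormalized: ∫|Ψ|² dx = 0.65964, and ∫Ψ*·(−ħ²/2m · Ψ'') dx = 0.16060, so ⟨T⟩ = 0.16060 / 0.65964.
⟨T⟩ = 0.24346.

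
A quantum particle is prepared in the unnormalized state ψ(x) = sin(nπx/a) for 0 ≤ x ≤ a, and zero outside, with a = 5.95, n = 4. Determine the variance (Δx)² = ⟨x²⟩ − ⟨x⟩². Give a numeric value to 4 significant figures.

Compute ⟨x⟩ and ⟨x²⟩ separately, then (Δx)² = ⟨x²⟩ − ⟨x⟩².
With sin²θ = (1 − cos2θ)/2 on 0 ≤ x ≤ a: ∫sin²(nπx/a) dx = a/2, ∫x·sin²(nπx/a) dx = a²/4, ∫x²·sin²(nπx/a) dx = a³·(1/6 − 1/(4n²π²)); higher powers xᵏ the same way, integrating xᵏ·cos(2nπx/a) by parts.
Normalization: ∫|ψ|² dx = 2.9750.
⟨x⟩ = 2.9750 and ⟨x²⟩ = 11.689.
(Δx)² = 11.689 − (2.9750)² = 2.8381.

2.838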